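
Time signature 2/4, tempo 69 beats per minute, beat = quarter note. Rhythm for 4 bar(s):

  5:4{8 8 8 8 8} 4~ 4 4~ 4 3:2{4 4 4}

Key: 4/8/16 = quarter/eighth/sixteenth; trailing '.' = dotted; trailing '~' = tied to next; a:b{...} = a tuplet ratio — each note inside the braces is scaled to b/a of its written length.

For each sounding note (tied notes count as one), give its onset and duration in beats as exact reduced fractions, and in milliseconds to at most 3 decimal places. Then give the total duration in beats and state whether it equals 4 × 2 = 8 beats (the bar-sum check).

1) 0.0ms=0b +347.826ms=2/5b
2) 347.826ms=2/5b +347.826ms=2/5b
3) 695.652ms=4/5b +347.826ms=2/5b
4) 1043.478ms=6/5b +347.826ms=2/5b
5) 1391.304ms=8/5b +347.826ms=2/5b
6) 1739.13ms=2b +1739.13ms=2b
7) 3478.261ms=4b +1739.13ms=2b
8) 5217.391ms=6b +579.71ms=2/3b
9) 5797.101ms=20/3b +579.71ms=2/3b
10) 6376.812ms=22/3b +579.71ms=2/3b
Σ=8b of 8 (69bpm 2/4) — PASS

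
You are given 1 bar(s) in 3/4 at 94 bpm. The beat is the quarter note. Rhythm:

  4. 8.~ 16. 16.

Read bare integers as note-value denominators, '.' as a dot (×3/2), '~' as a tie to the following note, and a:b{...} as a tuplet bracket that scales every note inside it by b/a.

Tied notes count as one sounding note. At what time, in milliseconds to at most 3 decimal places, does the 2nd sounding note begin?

1. 0.0ms @ 0 + 957.447ms (3/2)
2. 957.447ms @ 3/2 + 718.085ms (9/8)
3. 1675.532ms @ 21/8 + 239.362ms (3/8)

note 2 onset = 3/2b = 957.447ms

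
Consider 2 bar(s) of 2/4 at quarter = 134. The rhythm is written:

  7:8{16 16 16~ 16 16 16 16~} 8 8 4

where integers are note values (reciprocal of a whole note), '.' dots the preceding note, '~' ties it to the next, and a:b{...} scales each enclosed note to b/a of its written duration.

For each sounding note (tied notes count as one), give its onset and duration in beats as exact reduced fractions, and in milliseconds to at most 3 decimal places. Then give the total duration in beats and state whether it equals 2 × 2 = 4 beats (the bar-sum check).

1) 0.0ms=0b +127.932ms=2/7b
2) 127.932ms=2/7b +127.932ms=2/7b
3) 255.864ms=4/7b +255.864ms=4/7b
4) 511.727ms=8/7b +127.932ms=2/7b
5) 639.659ms=10/7b +127.932ms=2/7b
6) 767.591ms=12/7b +351.812ms=11/14b
7) 1119.403ms=5/2b +223.881ms=1/2b
8) 1343.284ms=3b +447.761ms=1b
Σ=4b of 4 (134bpm 2/4) — PASS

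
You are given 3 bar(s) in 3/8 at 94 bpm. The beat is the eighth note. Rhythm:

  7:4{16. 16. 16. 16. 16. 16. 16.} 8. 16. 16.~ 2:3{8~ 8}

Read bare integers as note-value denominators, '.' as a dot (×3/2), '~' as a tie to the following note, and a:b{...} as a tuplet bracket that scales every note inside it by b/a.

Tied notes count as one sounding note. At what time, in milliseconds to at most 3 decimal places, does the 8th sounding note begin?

1. 0.0ms @ 0 + 273.556ms (3/7)
2. 273.556ms @ 3/7 + 273.556ms (3/7)
3. 547.112ms @ 6/7 + 273.556ms (3/7)
4. 820.669ms @ 9/7 + 273.556ms (3/7)
5. 1094.225ms @ 12/7 + 273.556ms (3/7)
6. 1367.781ms @ 15/7 + 273.556ms (3/7)
7. 1641.337ms @ 18/7 + 273.556ms (3/7)
8. 1914.894ms @ 3 + 957.447ms (3/2)
9. 2872.34ms @ 9/2 + 478.723ms (3/4)
10. 3351.064ms @ 21/4 + 2393.617ms (15/4)

note 8 onset = 3b = 1914.894ms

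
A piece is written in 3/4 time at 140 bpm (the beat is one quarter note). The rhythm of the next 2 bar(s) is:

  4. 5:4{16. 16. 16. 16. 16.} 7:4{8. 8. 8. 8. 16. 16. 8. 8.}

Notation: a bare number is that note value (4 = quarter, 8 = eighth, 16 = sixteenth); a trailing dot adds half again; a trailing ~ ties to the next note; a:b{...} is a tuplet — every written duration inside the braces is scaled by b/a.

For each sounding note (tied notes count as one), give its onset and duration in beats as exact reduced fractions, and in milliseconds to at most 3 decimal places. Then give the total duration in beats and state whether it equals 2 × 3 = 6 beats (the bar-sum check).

1) 0.0ms=0b +642.857ms=3/2b
2) 642.857ms=3/2b +128.571ms=3/10b
3) 771.429ms=9/5b +128.571ms=3/10b
4) 900.0ms=21/10b +128.571ms=3/10b
5) 1028.571ms=12/5b +128.571ms=3/10b
6) 1157.143ms=27/10b +128.571ms=3/10b
7) 1285.714ms=3b +183.673ms=3/7b
8) 1469.388ms=24/7b +183.673ms=3/7b
9) 1653.061ms=27/7b +183.673ms=3/7b
10) 1836.735ms=30/7b +183.673ms=3/7b
11) 2020.408ms=33/7b +91.837ms=3/14b
12) 2112.245ms=69/14b +91.837ms=3/14b
13) 2204.082ms=36/7b +183.673ms=3/7b
14) 2387.755ms=39/7b +183.673ms=3/7b
Σ=6b of 6 (140bpm 3/4) — PASS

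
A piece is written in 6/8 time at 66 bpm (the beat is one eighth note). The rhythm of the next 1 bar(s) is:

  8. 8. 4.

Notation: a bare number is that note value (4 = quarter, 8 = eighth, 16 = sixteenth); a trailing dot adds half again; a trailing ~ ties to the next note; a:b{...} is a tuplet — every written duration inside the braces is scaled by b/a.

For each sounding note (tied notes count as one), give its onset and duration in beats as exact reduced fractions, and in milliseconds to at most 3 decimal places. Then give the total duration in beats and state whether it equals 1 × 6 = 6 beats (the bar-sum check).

1) 0.0ms=0b +1363.636ms=3/2b
2) 1363.636ms=3/2b +1363.636ms=3/2b
3) 2727.273ms=3b +2727.273ms=3b
Σ=6b of 6 (66bpm 6/8) — PASS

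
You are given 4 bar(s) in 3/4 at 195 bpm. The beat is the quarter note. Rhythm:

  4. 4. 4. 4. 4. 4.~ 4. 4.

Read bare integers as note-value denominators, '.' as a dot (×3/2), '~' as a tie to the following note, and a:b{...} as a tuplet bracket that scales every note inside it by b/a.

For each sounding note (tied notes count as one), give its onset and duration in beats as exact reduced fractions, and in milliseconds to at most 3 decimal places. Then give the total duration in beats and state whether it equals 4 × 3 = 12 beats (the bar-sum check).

1) 0.0ms=0b +461.538ms=3/2b
2) 461.538ms=3/2b +461.538ms=3/2b
3) 923.077ms=3b +461.538ms=3/2b
4) 1384.615ms=9/2b +461.538ms=3/2b
5) 1846.154ms=6b +461.538ms=3/2b
6) 2307.692ms=15/2b +923.077ms=3b
7) 3230.769ms=21/2b +461.538ms=3/2b
Σ=12b of 12 (195bpm 3/4) — PASS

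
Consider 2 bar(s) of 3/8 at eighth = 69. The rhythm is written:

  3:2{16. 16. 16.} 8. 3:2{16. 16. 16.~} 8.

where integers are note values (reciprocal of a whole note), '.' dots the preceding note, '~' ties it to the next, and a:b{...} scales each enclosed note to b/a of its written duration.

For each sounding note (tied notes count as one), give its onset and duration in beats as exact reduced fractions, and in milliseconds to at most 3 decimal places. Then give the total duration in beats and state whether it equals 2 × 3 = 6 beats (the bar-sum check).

1) 0.0ms=0b +434.783ms=1/2b
2) 434.783ms=1/2b +434.783ms=1/2b
3) 869.565ms=1b +434.783ms=1/2b
4) 1304.348ms=3/2b +1304.348ms=3/2b
5) 2608.696ms=3b +434.783ms=1/2b
6) 3043.478ms=7/2b +434.783ms=1/2b
7) 3478.261ms=4b +1739.13ms=2b
Σ=6b of 6 (69bpm 3/8) — PASS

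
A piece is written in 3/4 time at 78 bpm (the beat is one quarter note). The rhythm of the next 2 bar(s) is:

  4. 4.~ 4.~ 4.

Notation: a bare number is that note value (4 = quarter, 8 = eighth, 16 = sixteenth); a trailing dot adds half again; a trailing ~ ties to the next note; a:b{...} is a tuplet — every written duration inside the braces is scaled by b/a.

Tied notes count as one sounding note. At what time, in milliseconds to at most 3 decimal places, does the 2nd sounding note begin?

note 2 onset = 3/2b = 1153.846ms

1. 0.0ms @ 0 + 1153.846ms (3/2)
2. 1153.846ms @ 3/2 + 3461.538ms (9/2)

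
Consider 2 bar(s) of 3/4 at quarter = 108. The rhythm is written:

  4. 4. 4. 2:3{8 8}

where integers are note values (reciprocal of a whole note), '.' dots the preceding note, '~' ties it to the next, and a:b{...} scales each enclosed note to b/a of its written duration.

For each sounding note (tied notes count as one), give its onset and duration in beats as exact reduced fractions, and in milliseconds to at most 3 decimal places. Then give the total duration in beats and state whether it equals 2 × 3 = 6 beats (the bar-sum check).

1) 0.0ms=0b +833.333ms=3/2b
2) 833.333ms=3/2b +833.333ms=3/2b
3) 1666.667ms=3b +833.333ms=3/2b
4) 2500.0ms=9/2b +416.667ms=3/4b
5) 2916.667ms=21/4b +416.667ms=3/4b
Σ=6b of 6 (108bpm 3/4) — PASS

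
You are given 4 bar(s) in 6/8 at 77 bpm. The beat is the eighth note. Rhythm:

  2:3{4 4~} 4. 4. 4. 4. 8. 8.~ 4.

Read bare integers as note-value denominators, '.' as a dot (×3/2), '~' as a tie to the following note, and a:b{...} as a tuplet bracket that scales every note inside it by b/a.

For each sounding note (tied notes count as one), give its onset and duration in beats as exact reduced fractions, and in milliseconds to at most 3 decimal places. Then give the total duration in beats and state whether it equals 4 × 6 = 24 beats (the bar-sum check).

1) 0.0ms=0b +2337.662ms=3b
2) 2337.662ms=3b +4675.325ms=6b
3) 7012.987ms=9b +2337.662ms=3b
4) 9350.649ms=12b +2337.662ms=3b
5) 11688.312ms=15b +2337.662ms=3b
6) 14025.974ms=18b +1168.831ms=3/2b
7) 15194.805ms=39/2b +3506.494ms=9/2b
Σ=24b of 24 (77bpm 6/8) — PASS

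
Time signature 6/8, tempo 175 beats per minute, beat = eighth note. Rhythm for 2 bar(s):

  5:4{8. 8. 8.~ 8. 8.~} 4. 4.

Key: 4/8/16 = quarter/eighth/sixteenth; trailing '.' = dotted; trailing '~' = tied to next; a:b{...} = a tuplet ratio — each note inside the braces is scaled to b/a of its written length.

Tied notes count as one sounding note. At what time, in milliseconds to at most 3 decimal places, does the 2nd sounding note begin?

1. 0.0ms @ 0 + 411.429ms (6/5)
2. 411.429ms @ 6/5 + 411.429ms (6/5)
3. 822.857ms @ 12/5 + 822.857ms (12/5)
4. 1645.714ms @ 24/5 + 1440.0ms (21/5)
5. 3085.714ms @ 9 + 1028.571ms (3)

note 2 onset = 6/5b = 411.429ms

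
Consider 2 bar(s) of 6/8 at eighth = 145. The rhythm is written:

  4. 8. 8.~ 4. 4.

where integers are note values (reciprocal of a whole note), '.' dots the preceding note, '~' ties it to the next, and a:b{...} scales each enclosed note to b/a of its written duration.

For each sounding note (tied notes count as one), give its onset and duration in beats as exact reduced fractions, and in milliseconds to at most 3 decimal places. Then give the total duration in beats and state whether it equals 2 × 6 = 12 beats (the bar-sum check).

1) 0.0ms=0b +1241.379ms=3b
2) 1241.379ms=3b +620.69ms=3/2b
3) 1862.069ms=9/2b +1862.069ms=9/2b
4) 3724.138ms=9b +1241.379ms=3b
Σ=12b of 12 (145bpm 6/8) — PASS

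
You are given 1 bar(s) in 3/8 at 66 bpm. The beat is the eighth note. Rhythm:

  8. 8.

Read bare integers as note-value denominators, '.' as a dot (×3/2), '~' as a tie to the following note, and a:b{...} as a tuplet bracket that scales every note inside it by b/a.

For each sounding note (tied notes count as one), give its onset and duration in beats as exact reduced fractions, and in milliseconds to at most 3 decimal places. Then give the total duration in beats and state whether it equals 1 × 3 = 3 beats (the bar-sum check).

1) 0.0ms=0b +1363.636ms=3/2b
2) 1363.636ms=3/2b +1363.636ms=3/2b
Σ=3b of 3 (66bpm 3/8) — PASS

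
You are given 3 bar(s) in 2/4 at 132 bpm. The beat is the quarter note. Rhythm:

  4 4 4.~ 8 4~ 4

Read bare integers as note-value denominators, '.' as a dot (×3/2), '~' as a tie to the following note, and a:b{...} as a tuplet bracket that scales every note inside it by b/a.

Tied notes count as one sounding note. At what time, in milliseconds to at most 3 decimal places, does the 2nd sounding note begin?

1. 0.0ms @ 0 + 454.545ms (1)
2. 454.545ms @ 1 + 454.545ms (1)
3. 909.091ms @ 2 + 909.091ms (2)
4. 1818.182ms @ 4 + 909.091ms (2)

note 2 onset = 1b = 454.545ms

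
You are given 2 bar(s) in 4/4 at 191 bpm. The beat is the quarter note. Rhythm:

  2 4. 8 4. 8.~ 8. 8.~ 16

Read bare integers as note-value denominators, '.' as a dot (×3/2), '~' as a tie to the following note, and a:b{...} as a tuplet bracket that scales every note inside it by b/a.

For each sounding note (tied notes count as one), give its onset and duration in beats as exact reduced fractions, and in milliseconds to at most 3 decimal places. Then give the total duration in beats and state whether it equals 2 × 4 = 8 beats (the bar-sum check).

1) 0.0ms=0b +628.272ms=2b
2) 628.272ms=2b +471.204ms=3/2b
3) 1099.476ms=7/2b +157.068ms=1/2b
4) 1256.545ms=4b +471.204ms=3/2b
5) 1727.749ms=11/2b +471.204ms=3/2b
6) 2198.953ms=7b +314.136ms=1b
Σ=8b of 8 (191bpm 4/4) — PASS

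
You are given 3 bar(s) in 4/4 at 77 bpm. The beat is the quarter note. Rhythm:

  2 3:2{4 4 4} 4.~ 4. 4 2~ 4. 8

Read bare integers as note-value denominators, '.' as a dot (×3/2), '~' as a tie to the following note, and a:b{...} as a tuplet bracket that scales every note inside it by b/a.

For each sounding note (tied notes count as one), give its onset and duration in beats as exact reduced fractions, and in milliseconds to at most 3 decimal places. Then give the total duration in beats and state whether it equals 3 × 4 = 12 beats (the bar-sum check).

1) 0.0ms=0b +1558.442ms=2b
2) 1558.442ms=2b +519.481ms=2/3b
3) 2077.922ms=8/3b +519.481ms=2/3b
4) 2597.403ms=10/3b +519.481ms=2/3b
5) 3116.883ms=4b +2337.662ms=3b
6) 5454.545ms=7b +779.221ms=1b
7) 6233.766ms=8b +2727.273ms=7/2b
8) 8961.039ms=23/2b +389.61ms=1/2b
Σ=12b of 12 (77bpm 4/4) — PASS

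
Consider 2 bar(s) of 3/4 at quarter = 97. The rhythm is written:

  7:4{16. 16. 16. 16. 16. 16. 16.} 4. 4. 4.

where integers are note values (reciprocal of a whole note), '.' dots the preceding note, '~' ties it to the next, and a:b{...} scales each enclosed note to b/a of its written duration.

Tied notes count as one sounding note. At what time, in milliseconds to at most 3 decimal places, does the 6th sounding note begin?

1. 0.0ms @ 0 + 132.548ms (3/14)
2. 132.548ms @ 3/14 + 132.548ms (3/14)
3. 265.096ms @ 3/7 + 132.548ms (3/14)
4. 397.644ms @ 9/14 + 132.548ms (3/14)
5. 530.191ms @ 6/7 + 132.548ms (3/14)
6. 662.739ms @ 15/14 + 132.548ms (3/14)
7. 795.287ms @ 9/7 + 132.548ms (3/14)
8. 927.835ms @ 3/2 + 927.835ms (3/2)
9. 1855.67ms @ 3 + 927.835ms (3/2)
10. 2783.505ms @ 9/2 + 927.835ms (3/2)

note 6 onset = 15/14b = 662.739ms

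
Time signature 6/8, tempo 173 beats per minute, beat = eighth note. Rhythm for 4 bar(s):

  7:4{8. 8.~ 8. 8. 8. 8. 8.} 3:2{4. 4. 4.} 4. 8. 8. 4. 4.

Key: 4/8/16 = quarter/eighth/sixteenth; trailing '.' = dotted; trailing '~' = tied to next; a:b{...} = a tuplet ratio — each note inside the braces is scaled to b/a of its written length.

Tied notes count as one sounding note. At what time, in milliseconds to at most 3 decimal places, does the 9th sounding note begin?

1. 0.0ms @ 0 + 297.275ms (6/7)
2. 297.275ms @ 6/7 + 594.55ms (12/7)
3. 891.825ms @ 18/7 + 297.275ms (6/7)
4. 1189.1ms @ 24/7 + 297.275ms (6/7)
5. 1486.375ms @ 30/7 + 297.275ms (6/7)
6. 1783.65ms @ 36/7 + 297.275ms (6/7)
7. 2080.925ms @ 6 + 693.642ms (2)
8. 2774.566ms @ 8 + 693.642ms (2)
9. 3468.208ms @ 10 + 693.642ms (2)
10. 4161.85ms @ 12 + 1040.462ms (3)
11. 5202.312ms @ 15 + 520.231ms (3/2)
12. 5722.543ms @ 33/2 + 520.231ms (3/2)
13. 6242.775ms @ 18 + 1040.462ms (3)
14. 7283.237ms @ 21 + 1040.462ms (3)

note 9 onset = 10b = 3468.208ms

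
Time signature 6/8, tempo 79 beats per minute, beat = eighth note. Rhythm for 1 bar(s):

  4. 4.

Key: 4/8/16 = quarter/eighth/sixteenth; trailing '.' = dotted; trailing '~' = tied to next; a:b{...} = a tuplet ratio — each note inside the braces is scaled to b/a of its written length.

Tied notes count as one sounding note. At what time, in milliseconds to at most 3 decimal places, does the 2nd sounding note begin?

1. 0.0ms @ 0 + 2278.481ms (3)
2. 2278.481ms @ 3 + 2278.481ms (3)

note 2 onset = 3b = 2278.481ms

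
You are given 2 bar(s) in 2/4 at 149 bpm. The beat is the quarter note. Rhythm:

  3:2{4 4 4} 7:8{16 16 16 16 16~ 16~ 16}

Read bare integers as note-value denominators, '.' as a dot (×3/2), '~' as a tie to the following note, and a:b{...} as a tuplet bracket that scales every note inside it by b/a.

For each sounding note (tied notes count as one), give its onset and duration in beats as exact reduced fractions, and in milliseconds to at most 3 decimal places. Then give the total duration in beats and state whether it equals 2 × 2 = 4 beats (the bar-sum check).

1) 0.0ms=0b +268.456ms=2/3b
2) 268.456ms=2/3b +268.456ms=2/3b
3) 536.913ms=4/3b +268.456ms=2/3b
4) 805.369ms=2b +115.053ms=2/7b
5) 920.422ms=16/7b +115.053ms=2/7b
6) 1035.475ms=18/7b +115.053ms=2/7b
7) 1150.527ms=20/7b +115.053ms=2/7b
8) 1265.58ms=22/7b +345.158ms=6/7b
Σ=4b of 4 (149bpm 2/4) — PASS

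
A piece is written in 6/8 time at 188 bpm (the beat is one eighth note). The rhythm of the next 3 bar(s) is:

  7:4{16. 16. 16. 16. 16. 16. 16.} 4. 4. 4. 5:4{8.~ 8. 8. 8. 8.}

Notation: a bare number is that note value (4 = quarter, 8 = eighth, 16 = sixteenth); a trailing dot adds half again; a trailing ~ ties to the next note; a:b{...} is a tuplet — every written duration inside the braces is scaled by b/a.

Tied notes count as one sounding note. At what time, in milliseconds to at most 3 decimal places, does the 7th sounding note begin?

1. 0.0ms @ 0 + 136.778ms (3/7)
2. 136.778ms @ 3/7 + 136.778ms (3/7)
3. 273.556ms @ 6/7 + 136.778ms (3/7)
4. 410.334ms @ 9/7 + 136.778ms (3/7)
5. 547.112ms @ 12/7 + 136.778ms (3/7)
6. 683.891ms @ 15/7 + 136.778ms (3/7)
7. 820.669ms @ 18/7 + 136.778ms (3/7)
8. 957.447ms @ 3 + 957.447ms (3)
9. 1914.894ms @ 6 + 957.447ms (3)
10. 2872.34ms @ 9 + 957.447ms (3)
11. 3829.787ms @ 12 + 765.957ms (12/5)
12. 4595.745ms @ 72/5 + 382.979ms (6/5)
13. 4978.723ms @ 78/5 + 382.979ms (6/5)
14. 5361.702ms @ 84/5 + 382.979ms (6/5)

note 7 onset = 18/7b = 820.669ms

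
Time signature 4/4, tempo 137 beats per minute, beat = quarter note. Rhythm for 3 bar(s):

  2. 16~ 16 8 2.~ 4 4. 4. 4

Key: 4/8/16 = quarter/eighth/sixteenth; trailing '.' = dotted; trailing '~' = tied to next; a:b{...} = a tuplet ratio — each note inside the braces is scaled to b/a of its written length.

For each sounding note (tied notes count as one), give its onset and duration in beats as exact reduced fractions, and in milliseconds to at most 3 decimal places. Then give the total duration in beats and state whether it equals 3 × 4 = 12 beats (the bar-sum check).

1) 0.0ms=0b +1313.869ms=3b
2) 1313.869ms=3b +218.978ms=1/2b
3) 1532.847ms=7/2b +218.978ms=1/2b
4) 1751.825ms=4b +1751.825ms=4b
5) 3503.65ms=8b +656.934ms=3/2b
6) 4160.584ms=19/2b +656.934ms=3/2b
7) 4817.518ms=11b +437.956ms=1b
Σ=12b of 12 (137bpm 4/4) — PASS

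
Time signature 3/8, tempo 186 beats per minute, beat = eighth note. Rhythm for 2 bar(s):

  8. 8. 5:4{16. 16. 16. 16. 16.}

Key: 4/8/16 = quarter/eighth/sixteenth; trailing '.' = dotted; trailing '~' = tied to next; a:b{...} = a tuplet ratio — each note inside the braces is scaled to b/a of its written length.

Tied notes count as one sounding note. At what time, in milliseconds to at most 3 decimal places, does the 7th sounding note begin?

1. 0.0ms @ 0 + 483.871ms (3/2)
2. 483.871ms @ 3/2 + 483.871ms (3/2)
3. 967.742ms @ 3 + 193.548ms (3/5)
4. 1161.29ms @ 18/5 + 193.548ms (3/5)
5. 1354.839ms @ 21/5 + 193.548ms (3/5)
6. 1548.387ms @ 24/5 + 193.548ms (3/5)
7. 1741.935ms @ 27/5 + 193.548ms (3/5)

note 7 onset = 27/5b = 1741.935ms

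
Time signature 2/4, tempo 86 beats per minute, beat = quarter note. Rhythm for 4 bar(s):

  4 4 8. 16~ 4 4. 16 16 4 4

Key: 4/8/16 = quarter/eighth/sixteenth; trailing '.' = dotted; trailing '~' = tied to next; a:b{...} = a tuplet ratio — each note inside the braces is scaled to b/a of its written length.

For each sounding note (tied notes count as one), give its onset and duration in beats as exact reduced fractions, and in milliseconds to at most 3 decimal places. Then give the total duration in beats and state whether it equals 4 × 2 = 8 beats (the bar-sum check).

1) 0.0ms=0b +697.674ms=1b
2) 697.674ms=1b +697.674ms=1b
3) 1395.349ms=2b +523.256ms=3/4b
4) 1918.605ms=11/4b +872.093ms=5/4b
5) 2790.698ms=4b +1046.512ms=3/2b
6) 3837.209ms=11/2b +174.419ms=1/4b
7) 4011.628ms=23/4b +174.419ms=1/4b
8) 4186.047ms=6b +697.674ms=1b
9) 4883.721ms=7b +697.674ms=1b
Σ=8b of 8 (86bpm 2/4) — PASS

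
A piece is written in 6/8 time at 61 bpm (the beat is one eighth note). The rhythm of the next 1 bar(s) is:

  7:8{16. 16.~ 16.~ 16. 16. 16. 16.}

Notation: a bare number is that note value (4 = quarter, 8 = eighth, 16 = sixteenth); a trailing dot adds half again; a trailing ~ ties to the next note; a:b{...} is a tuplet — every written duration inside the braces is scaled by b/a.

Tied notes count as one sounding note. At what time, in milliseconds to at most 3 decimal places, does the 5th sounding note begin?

1. 0.0ms @ 0 + 843.091ms (6/7)
2. 843.091ms @ 6/7 + 2529.274ms (18/7)
3. 3372.365ms @ 24/7 + 843.091ms (6/7)
4. 4215.457ms @ 30/7 + 843.091ms (6/7)
5. 5058.548ms @ 36/7 + 843.091ms (6/7)

note 5 onset = 36/7b = 5058.548ms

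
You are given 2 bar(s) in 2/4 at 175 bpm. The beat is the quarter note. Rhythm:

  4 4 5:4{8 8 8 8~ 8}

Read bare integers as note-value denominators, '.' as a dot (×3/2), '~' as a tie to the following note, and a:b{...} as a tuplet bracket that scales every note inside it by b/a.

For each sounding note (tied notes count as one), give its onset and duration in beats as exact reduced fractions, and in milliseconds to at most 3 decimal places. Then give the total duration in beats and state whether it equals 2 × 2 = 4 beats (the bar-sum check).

1) 0.0ms=0b +342.857ms=1b
2) 342.857ms=1b +342.857ms=1b
3) 685.714ms=2b +137.143ms=2/5b
4) 822.857ms=12/5b +137.143ms=2/5b
5) 960.0ms=14/5b +137.143ms=2/5b
6) 1097.143ms=16/5b +274.286ms=4/5b
Σ=4b of 4 (175bpm 2/4) — PASS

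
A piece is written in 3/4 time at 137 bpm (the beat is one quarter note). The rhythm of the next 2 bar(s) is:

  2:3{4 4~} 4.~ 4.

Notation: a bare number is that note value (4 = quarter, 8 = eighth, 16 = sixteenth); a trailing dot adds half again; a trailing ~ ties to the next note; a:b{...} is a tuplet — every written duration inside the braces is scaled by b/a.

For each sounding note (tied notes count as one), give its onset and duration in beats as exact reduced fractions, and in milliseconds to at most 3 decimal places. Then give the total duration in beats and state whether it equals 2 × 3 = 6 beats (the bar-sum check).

1) 0.0ms=0b +656.934ms=3/2b
2) 656.934ms=3/2b +1970.803ms=9/2b
Σ=6b of 6 (137bpm 3/4) — PASS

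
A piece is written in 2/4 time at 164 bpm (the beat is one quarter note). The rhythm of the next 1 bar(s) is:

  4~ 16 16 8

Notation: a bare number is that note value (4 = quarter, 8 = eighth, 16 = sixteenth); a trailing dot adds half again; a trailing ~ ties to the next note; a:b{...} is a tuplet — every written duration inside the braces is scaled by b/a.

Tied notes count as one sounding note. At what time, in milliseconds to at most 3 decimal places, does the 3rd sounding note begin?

1. 0.0ms @ 0 + 457.317ms (5/4)
2. 457.317ms @ 5/4 + 91.463ms (1/4)
3. 548.78ms @ 3/2 + 182.927ms (1/2)

note 3 onset = 3/2b = 548.78ms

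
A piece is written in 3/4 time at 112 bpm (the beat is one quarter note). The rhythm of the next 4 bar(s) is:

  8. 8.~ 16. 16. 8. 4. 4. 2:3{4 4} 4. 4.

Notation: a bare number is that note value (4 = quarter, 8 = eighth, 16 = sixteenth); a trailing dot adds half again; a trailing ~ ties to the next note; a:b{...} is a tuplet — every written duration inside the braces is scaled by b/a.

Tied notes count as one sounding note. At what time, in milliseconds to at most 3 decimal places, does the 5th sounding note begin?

note 5 onset = 3b = 1607.143ms

1. 0.0ms @ 0 + 401.786ms (3/4)
2. 401.786ms @ 3/4 + 602.679ms (9/8)
3. 1004.464ms @ 15/8 + 200.893ms (3/8)
4. 1205.357ms @ 9/4 + 401.786ms (3/4)
5. 1607.143ms @ 3 + 803.571ms (3/2)
6. 2410.714ms @ 9/2 + 803.571ms (3/2)
7. 3214.286ms @ 6 + 803.571ms (3/2)
8. 4017.857ms @ 15/2 + 803.571ms (3/2)
9. 4821.429ms @ 9 + 803.571ms (3/2)
10. 5625.0ms @ 21/2 + 803.571ms (3/2)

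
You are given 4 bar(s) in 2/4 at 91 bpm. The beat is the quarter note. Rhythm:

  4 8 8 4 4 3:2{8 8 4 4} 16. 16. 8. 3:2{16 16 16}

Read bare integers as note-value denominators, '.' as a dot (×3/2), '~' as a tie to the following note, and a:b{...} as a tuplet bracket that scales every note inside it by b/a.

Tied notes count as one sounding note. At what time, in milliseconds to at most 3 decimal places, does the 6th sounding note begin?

note 6 onset = 4b = 2637.363ms

1. 0.0ms @ 0 + 659.341ms (1)
2. 659.341ms @ 1 + 329.67ms (1/2)
3. 989.011ms @ 3/2 + 329.67ms (1/2)
4. 1318.681ms @ 2 + 659.341ms (1)
5. 1978.022ms @ 3 + 659.341ms (1)
6. 2637.363ms @ 4 + 219.78ms (1/3)
7. 2857.143ms @ 13/3 + 219.78ms (1/3)
8. 3076.923ms @ 14/3 + 439.56ms (2/3)
9. 3516.484ms @ 16/3 + 439.56ms (2/3)
10. 3956.044ms @ 6 + 247.253ms (3/8)
11. 4203.297ms @ 51/8 + 247.253ms (3/8)
12. 4450.549ms @ 27/4 + 494.505ms (3/4)
13. 4945.055ms @ 15/2 + 109.89ms (1/6)
14. 5054.945ms @ 23/3 + 109.89ms (1/6)
15. 5164.835ms @ 47/6 + 109.89ms (1/6)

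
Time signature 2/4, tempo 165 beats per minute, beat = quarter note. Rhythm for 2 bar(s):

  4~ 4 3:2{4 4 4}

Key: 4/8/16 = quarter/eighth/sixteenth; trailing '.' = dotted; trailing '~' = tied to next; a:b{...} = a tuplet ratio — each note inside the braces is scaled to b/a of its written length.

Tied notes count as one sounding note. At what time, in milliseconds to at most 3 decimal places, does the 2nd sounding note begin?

1. 0.0ms @ 0 + 727.273ms (2)
2. 727.273ms @ 2 + 242.424ms (2/3)
3. 969.697ms @ 8/3 + 242.424ms (2/3)
4. 1212.121ms @ 10/3 + 242.424ms (2/3)

note 2 onset = 2b = 727.273ms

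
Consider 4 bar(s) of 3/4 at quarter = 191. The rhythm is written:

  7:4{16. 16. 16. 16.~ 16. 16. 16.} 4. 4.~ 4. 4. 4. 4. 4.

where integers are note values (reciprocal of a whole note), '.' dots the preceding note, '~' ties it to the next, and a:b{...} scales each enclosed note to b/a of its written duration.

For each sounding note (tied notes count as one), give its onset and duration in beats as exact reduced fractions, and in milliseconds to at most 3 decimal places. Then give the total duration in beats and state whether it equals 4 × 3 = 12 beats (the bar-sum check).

1) 0.0ms=0b +67.315ms=3/14b
2) 67.315ms=3/14b +67.315ms=3/14b
3) 134.63ms=3/7b +67.315ms=3/14b
4) 201.945ms=9/14b +134.63ms=3/7b
5) 336.574ms=15/14b +67.315ms=3/14b
6) 403.889ms=9/7b +67.315ms=3/14b
7) 471.204ms=3/2b +471.204ms=3/2b
8) 942.408ms=3b +942.408ms=3b
9) 1884.817ms=6b +471.204ms=3/2b
10) 2356.021ms=15/2b +471.204ms=3/2b
11) 2827.225ms=9b +471.204ms=3/2b
12) 3298.429ms=21/2b +471.204ms=3/2b
Σ=12b of 12 (191bpm 3/4) — PASS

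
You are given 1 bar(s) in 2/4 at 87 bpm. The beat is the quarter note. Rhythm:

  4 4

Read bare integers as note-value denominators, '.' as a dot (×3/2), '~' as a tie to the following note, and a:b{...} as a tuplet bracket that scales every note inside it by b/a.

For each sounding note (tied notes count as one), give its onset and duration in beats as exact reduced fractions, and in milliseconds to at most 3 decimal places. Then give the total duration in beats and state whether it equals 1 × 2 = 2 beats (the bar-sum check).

1) 0.0ms=0b +689.655ms=1b
2) 689.655ms=1b +689.655ms=1b
Σ=2b of 2 (87bpm 2/4) — PASS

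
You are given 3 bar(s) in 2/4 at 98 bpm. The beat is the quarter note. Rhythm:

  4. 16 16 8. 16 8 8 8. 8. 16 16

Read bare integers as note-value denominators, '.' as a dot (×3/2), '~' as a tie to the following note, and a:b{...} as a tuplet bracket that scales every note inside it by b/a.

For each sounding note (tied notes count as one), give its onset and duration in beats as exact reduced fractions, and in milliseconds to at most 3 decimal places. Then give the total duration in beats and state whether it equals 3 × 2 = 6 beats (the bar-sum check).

1) 0.0ms=0b +918.367ms=3/2b
2) 918.367ms=3/2b +153.061ms=1/4b
3) 1071.429ms=7/4b +153.061ms=1/4b
4) 1224.49ms=2b +459.184ms=3/4b
5) 1683.673ms=11/4b +153.061ms=1/4b
6) 1836.735ms=3b +306.122ms=1/2b
7) 2142.857ms=7/2b +306.122ms=1/2b
8) 2448.98ms=4b +459.184ms=3/4b
9) 2908.163ms=19/4b +459.184ms=3/4b
10) 3367.347ms=11/2b +153.061ms=1/4b
11) 3520.408ms=23/4b +153.061ms=1/4b
Σ=6b of 6 (98bpm 2/4) — PASS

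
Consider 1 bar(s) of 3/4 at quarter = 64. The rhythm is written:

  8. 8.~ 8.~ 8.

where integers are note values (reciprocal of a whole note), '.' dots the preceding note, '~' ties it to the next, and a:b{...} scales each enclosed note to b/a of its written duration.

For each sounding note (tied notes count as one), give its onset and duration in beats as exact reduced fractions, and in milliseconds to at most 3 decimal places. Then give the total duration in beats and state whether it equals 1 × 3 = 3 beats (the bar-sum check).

1) 0.0ms=0b +703.125ms=3/4b
2) 703.125ms=3/4b +2109.375ms=9/4b
Σ=3b of 3 (64bpm 3/4) — PASS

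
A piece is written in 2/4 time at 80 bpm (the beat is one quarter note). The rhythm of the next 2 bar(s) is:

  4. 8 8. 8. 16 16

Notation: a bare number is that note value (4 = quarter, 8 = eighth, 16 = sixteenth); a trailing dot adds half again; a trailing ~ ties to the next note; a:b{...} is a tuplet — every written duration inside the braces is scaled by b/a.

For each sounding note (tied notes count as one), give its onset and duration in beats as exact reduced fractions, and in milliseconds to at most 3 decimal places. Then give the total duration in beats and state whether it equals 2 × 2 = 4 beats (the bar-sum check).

1) 0.0ms=0b +1125.0ms=3/2b
2) 1125.0ms=3/2b +375.0ms=1/2b
3) 1500.0ms=2b +562.5ms=3/4b
4) 2062.5ms=11/4b +562.5ms=3/4b
5) 2625.0ms=7/2b +187.5ms=1/4b
6) 2812.5ms=15/4b +187.5ms=1/4b
Σ=4b of 4 (80bpm 2/4) — PASS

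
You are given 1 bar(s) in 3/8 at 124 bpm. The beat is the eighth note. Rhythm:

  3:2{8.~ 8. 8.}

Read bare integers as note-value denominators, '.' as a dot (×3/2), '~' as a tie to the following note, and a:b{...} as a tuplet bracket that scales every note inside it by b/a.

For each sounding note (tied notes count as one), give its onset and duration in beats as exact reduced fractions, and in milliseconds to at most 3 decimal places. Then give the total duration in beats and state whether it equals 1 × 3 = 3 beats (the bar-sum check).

1) 0.0ms=0b +967.742ms=2b
2) 967.742ms=2b +483.871ms=1b
Σ=3b of 3 (124bpm 3/8) — PASS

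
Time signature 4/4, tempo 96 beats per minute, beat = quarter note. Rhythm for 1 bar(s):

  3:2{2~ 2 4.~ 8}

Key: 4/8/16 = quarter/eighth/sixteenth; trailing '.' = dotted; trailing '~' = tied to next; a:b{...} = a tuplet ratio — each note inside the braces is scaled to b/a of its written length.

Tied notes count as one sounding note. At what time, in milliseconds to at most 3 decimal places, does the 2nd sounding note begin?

note 2 onset = 8/3b = 1666.667ms

1. 0.0ms @ 0 + 1666.667ms (8/3)
2. 1666.667ms @ 8/3 + 833.333ms (4/3)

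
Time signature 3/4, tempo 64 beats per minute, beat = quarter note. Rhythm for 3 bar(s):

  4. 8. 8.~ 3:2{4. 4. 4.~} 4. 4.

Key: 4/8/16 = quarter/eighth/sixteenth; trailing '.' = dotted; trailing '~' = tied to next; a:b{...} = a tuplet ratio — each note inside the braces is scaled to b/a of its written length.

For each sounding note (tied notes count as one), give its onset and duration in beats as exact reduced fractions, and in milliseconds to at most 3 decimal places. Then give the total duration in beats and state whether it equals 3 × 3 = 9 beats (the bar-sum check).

1) 0.0ms=0b +1406.25ms=3/2b
2) 1406.25ms=3/2b +703.125ms=3/4b
3) 2109.375ms=9/4b +1640.625ms=7/4b
4) 3750.0ms=4b +937.5ms=1b
5) 4687.5ms=5b +2343.75ms=5/2b
6) 7031.25ms=15/2b +1406.25ms=3/2b
Σ=9b of 9 (64bpm 3/4) — PASS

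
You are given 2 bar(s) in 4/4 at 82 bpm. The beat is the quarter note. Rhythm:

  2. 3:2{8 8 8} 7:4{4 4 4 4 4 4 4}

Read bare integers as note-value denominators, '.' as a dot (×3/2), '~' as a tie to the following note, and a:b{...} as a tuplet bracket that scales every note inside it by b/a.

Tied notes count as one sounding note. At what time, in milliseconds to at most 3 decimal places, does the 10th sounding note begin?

1. 0.0ms @ 0 + 2195.122ms (3)
2. 2195.122ms @ 3 + 243.902ms (1/3)
3. 2439.024ms @ 10/3 + 243.902ms (1/3)
4. 2682.927ms @ 11/3 + 243.902ms (1/3)
5. 2926.829ms @ 4 + 418.118ms (4/7)
6. 3344.948ms @ 32/7 + 418.118ms (4/7)
7. 3763.066ms @ 36/7 + 418.118ms (4/7)
8. 4181.185ms @ 40/7 + 418.118ms (4/7)
9. 4599.303ms @ 44/7 + 418.118ms (4/7)
10. 5017.422ms @ 48/7 + 418.118ms (4/7)
11. 5435.54ms @ 52/7 + 418.118ms (4/7)

note 10 onset = 48/7b = 5017.422ms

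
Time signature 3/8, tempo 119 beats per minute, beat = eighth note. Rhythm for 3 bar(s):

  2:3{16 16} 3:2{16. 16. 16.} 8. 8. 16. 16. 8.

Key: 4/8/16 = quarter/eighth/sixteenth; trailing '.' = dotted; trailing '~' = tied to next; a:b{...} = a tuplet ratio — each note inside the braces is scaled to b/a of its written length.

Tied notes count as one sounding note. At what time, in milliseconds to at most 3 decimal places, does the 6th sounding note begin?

1. 0.0ms @ 0 + 378.151ms (3/4)
2. 378.151ms @ 3/4 + 378.151ms (3/4)
3. 756.303ms @ 3/2 + 252.101ms (1/2)
4. 1008.403ms @ 2 + 252.101ms (1/2)
5. 1260.504ms @ 5/2 + 252.101ms (1/2)
6. 1512.605ms @ 3 + 756.303ms (3/2)
7. 2268.908ms @ 9/2 + 756.303ms (3/2)
8. 3025.21ms @ 6 + 378.151ms (3/4)
9. 3403.361ms @ 27/4 + 378.151ms (3/4)
10. 3781.513ms @ 15/2 + 756.303ms (3/2)

note 6 onset = 3b = 1512.605ms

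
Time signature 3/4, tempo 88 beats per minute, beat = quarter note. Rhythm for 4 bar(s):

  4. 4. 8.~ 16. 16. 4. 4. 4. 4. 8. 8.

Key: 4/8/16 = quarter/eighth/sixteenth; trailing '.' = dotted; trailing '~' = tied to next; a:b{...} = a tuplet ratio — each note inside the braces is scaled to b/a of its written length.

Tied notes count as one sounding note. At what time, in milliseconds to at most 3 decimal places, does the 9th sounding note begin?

1. 0.0ms @ 0 + 1022.727ms (3/2)
2. 1022.727ms @ 3/2 + 1022.727ms (3/2)
3. 2045.455ms @ 3 + 767.045ms (9/8)
4. 2812.5ms @ 33/8 + 255.682ms (3/8)
5. 3068.182ms @ 9/2 + 1022.727ms (3/2)
6. 4090.909ms @ 6 + 1022.727ms (3/2)
7. 5113.636ms @ 15/2 + 1022.727ms (3/2)
8. 6136.364ms @ 9 + 1022.727ms (3/2)
9. 7159.091ms @ 21/2 + 511.364ms (3/4)
10. 7670.455ms @ 45/4 + 511.364ms (3/4)

note 9 onset = 21/2b = 7159.091ms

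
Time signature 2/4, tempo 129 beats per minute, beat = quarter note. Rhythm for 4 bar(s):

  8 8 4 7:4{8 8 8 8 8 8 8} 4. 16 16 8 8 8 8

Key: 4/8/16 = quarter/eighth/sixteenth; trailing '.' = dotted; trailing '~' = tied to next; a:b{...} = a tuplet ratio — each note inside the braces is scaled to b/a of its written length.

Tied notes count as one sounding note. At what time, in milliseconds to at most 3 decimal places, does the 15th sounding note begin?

note 15 onset = 13/2b = 3023.256ms

1. 0.0ms @ 0 + 232.558ms (1/2)
2. 232.558ms @ 1/2 + 232.558ms (1/2)
3. 465.116ms @ 1 + 465.116ms (1)
4. 930.233ms @ 2 + 132.89ms (2/7)
5. 1063.123ms @ 16/7 + 132.89ms (2/7)
6. 1196.013ms @ 18/7 + 132.89ms (2/7)
7. 1328.904ms @ 20/7 + 132.89ms (2/7)
8. 1461.794ms @ 22/7 + 132.89ms (2/7)
9. 1594.684ms @ 24/7 + 132.89ms (2/7)
10. 1727.575ms @ 26/7 + 132.89ms (2/7)
11. 1860.465ms @ 4 + 697.674ms (3/2)
12. 2558.14ms @ 11/2 + 116.279ms (1/4)
13. 2674.419ms @ 23/4 + 116.279ms (1/4)
14. 2790.698ms @ 6 + 232.558ms (1/2)
15. 3023.256ms @ 13/2 + 232.558ms (1/2)
16. 3255.814ms @ 7 + 232.558ms (1/2)
17. 3488.372ms @ 15/2 + 232.558ms (1/2)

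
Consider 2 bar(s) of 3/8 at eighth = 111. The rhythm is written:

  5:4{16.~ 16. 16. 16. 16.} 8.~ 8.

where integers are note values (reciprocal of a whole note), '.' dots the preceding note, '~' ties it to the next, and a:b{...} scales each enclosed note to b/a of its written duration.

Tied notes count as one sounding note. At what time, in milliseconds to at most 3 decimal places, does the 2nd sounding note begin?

note 2 onset = 6/5b = 648.649ms

1. 0.0ms @ 0 + 648.649ms (6/5)
2. 648.649ms @ 6/5 + 324.324ms (3/5)
3. 972.973ms @ 9/5 + 324.324ms (3/5)
4. 1297.297ms @ 12/5 + 324.324ms (3/5)
5. 1621.622ms @ 3 + 1621.622ms (3)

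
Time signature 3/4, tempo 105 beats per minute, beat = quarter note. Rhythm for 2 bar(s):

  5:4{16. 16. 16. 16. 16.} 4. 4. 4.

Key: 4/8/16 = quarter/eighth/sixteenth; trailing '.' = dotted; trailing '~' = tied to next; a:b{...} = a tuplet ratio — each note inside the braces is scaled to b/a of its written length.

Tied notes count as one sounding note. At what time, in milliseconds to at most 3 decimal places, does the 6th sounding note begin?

note 6 onset = 3/2b = 857.143ms

1. 0.0ms @ 0 + 171.429ms (3/10)
2. 171.429ms @ 3/10 + 171.429ms (3/10)
3. 342.857ms @ 3/5 + 171.429ms (3/10)
4. 514.286ms @ 9/10 + 171.429ms (3/10)
5. 685.714ms @ 6/5 + 171.429ms (3/10)
6. 857.143ms @ 3/2 + 857.143ms (3/2)
7. 1714.286ms @ 3 + 857.143ms (3/2)
8. 2571.429ms @ 9/2 + 857.143ms (3/2)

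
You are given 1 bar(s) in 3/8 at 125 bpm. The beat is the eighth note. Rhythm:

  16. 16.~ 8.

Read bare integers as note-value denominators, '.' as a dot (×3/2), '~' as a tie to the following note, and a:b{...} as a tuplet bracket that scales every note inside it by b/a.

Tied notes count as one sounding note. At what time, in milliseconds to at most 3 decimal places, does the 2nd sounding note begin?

note 2 onset = 3/4b = 360.0ms

1. 0.0ms @ 0 + 360.0ms (3/4)
2. 360.0ms @ 3/4 + 1080.0ms (9/4)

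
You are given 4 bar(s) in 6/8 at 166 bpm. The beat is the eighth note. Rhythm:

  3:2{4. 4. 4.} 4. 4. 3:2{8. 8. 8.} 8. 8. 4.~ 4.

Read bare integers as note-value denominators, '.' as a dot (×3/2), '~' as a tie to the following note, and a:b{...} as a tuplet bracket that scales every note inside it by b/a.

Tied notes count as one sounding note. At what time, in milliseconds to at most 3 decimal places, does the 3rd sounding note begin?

1. 0.0ms @ 0 + 722.892ms (2)
2. 722.892ms @ 2 + 722.892ms (2)
3. 1445.783ms @ 4 + 722.892ms (2)
4. 2168.675ms @ 6 + 1084.337ms (3)
5. 3253.012ms @ 9 + 1084.337ms (3)
6. 4337.349ms @ 12 + 361.446ms (1)
7. 4698.795ms @ 13 + 361.446ms (1)
8. 5060.241ms @ 14 + 361.446ms (1)
9. 5421.687ms @ 15 + 542.169ms (3/2)
10. 5963.855ms @ 33/2 + 542.169ms (3/2)
11. 6506.024ms @ 18 + 2168.675ms (6)

note 3 onset = 4b = 1445.783ms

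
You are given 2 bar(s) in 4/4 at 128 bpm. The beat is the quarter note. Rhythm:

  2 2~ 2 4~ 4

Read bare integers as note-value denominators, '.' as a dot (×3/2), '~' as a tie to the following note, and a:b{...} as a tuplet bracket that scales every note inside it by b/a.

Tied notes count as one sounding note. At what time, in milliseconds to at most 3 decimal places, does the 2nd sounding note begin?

note 2 onset = 2b = 937.5ms

1. 0.0ms @ 0 + 937.5ms (2)
2. 937.5ms @ 2 + 1875.0ms (4)
3. 2812.5ms @ 6 + 937.5ms (2)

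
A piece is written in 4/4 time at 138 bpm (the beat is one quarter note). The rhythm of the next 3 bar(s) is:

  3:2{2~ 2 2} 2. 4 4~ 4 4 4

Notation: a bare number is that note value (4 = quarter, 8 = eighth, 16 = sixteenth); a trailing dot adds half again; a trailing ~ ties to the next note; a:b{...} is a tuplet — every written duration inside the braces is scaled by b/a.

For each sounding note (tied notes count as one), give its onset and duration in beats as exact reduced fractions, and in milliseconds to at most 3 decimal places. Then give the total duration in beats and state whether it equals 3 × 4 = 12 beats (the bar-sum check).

1) 0.0ms=0b +1159.42ms=8/3b
2) 1159.42ms=8/3b +579.71ms=4/3b
3) 1739.13ms=4b +1304.348ms=3b
4) 3043.478ms=7b +434.783ms=1b
5) 3478.261ms=8b +869.565ms=2b
6) 4347.826ms=10b +434.783ms=1b
7) 4782.609ms=11b +434.783ms=1b
Σ=12b of 12 (138bpm 4/4) — PASS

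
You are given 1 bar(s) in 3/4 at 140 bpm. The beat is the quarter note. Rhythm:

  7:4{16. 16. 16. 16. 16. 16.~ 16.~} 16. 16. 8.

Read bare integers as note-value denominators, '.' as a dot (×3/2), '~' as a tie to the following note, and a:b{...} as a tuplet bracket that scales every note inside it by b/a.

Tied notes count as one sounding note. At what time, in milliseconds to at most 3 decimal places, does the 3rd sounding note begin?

note 3 onset = 3/7b = 183.673ms

1. 0.0ms @ 0 + 91.837ms (3/14)
2. 91.837ms @ 3/14 + 91.837ms (3/14)
3. 183.673ms @ 3/7 + 91.837ms (3/14)
4. 275.51ms @ 9/14 + 91.837ms (3/14)
5. 367.347ms @ 6/7 + 91.837ms (3/14)
6. 459.184ms @ 15/14 + 344.388ms (45/56)
7. 803.571ms @ 15/8 + 160.714ms (3/8)
8. 964.286ms @ 9/4 + 321.429ms (3/4)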